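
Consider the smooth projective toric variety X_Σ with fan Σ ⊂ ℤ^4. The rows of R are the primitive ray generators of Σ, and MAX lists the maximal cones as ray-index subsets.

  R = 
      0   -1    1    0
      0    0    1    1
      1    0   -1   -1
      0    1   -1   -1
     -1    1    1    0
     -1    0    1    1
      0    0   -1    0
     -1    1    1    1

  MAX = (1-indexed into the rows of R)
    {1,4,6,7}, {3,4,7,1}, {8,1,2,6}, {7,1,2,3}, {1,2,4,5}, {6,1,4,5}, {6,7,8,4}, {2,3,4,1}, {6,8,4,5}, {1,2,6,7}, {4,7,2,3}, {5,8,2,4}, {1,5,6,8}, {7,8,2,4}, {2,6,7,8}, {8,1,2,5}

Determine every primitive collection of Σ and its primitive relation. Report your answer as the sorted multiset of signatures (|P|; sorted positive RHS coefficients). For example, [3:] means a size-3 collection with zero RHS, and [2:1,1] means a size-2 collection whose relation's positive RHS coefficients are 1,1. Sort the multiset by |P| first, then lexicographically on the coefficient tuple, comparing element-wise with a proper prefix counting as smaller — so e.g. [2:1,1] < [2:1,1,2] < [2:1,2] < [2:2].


Δ(Σ) — 8 vertices, 9 min non-faces:

  {3,6}:  v_{3} + v_{6} = 0  →  sig = [2:]
  {3,8}:  v_{3} + v_{8} = v_{2} + v_{4}  →  sig = [2:1,1]
  {5,7}:  v_{5} + v_{7} = v_{4} + v_{6}  →  sig = [2:1,1]
  {3,5}:  v_{3} + v_{5} = v_{1} + v_{2} + 2·v_{4}  →  sig = [2:1,1,2]
  {1,4,8}:  v_{1} + v_{4} + v_{8} = v_{5}  →  sig = [3:1]
  {1,7,8}:  v_{1} + v_{7} + v_{8} = v_{6}  →  sig = [3:1]
  {2,4,6}:  v_{2} + v_{4} + v_{6} = v_{8}  →  sig = [3:1]
  {2,5,6}:  v_{2} + v_{5} + v_{6} = v_{1} + 2·v_{8}  →  sig = [3:1,2]
  {1,2,4,7}:  v_{1} + v_{2} + v_{4} + v_{7} = 0  →  sig = [4:]

so the primitive-relation signature multiset is
{ [2:],  [2:1,1] ×2,  [2:1,1,2],  [3:1] ×3,  [3:1,2],  [4:] }


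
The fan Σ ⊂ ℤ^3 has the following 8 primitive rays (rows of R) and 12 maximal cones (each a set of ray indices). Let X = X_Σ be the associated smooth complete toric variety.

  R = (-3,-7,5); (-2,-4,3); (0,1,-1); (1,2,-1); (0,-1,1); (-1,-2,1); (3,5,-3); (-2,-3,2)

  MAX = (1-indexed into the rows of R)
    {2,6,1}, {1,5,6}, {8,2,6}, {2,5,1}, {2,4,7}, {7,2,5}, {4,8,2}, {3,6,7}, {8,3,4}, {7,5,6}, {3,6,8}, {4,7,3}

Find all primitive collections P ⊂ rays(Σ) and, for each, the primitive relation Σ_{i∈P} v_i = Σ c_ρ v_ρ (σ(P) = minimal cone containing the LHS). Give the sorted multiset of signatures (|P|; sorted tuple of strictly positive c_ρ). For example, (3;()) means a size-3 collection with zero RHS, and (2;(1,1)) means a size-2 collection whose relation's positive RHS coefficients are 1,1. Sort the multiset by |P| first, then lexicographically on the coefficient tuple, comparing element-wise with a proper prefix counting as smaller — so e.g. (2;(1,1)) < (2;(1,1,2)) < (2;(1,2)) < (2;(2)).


Primitive collections (12):

  {3,5}:  v_{3} + v_{5} = 0 ; sig = (2;())
  {4,6}:  v_{4} + v_{6} = 0 ; sig = (2;())
  {2,3}:  v_{2} + v_{3} = v_{8} ; sig = (2;(1))
  {5,8}:  v_{5} + v_{8} = v_{2} ; sig = (2;(1))
  {7,8}:  v_{7} + v_{8} = v_{4} ; sig = (2;(1))
  {1,3}:  v_{1} + v_{3} = v_{2} + v_{6} ; sig = (2;(1,1))
  {1,4}:  v_{1} + v_{4} = v_{2} + v_{5} ; sig = (2;(1,1))
  {4,5}:  v_{4} + v_{5} = v_{2} + v_{7} ; sig = (2;(1,1))
  {1,8}:  v_{1} + v_{8} = 2·v_{2} + v_{6} ; sig = (2;(1,2))
  {1,7}:  v_{1} + v_{7} = 2·v_{5} ; sig = (2;(2))
  {2,5,6}:  v_{2} + v_{5} + v_{6} = v_{1} ; sig = (3;(1))
  {2,6,7}:  v_{2} + v_{6} + v_{7} = v_{5} ; sig = (3;(1))

so the primitive-relation signature multiset is
{ (2;()) ×2,  (2;(1)) ×3,  (2;(1,1)) ×3,  (2;(1,2)),  (2;(2)),  (3;(1)) ×2 }


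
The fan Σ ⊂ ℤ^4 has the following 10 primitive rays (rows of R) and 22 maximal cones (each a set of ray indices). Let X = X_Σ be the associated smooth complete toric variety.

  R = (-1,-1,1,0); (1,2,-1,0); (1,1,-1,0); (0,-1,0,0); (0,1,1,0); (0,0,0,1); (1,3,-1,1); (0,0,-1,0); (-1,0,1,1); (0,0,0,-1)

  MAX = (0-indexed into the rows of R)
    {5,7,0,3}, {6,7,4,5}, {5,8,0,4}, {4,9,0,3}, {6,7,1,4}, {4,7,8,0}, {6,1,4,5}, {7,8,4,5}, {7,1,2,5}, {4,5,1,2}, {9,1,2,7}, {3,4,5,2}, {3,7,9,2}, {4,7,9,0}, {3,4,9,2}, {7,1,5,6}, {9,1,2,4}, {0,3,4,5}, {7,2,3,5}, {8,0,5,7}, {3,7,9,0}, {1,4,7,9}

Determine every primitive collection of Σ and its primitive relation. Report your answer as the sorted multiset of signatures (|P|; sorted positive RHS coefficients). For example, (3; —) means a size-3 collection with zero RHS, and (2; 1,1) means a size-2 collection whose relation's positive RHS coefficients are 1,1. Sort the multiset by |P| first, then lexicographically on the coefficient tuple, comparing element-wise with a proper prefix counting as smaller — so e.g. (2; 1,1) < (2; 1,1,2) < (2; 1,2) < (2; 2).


Σ has 17 primitive collections:

  P = {0,2}:  v_{0} + v_{2} = 0 — sig = (2; —)
  P = {5,9}:  v_{5} + v_{9} = 0 — sig = (2; —)
  P = {1,3}:  v_{1} + v_{3} = v_{2} — sig = (2; 1)
  P = {0,1}:  v_{0} + v_{1} = v_{4} + v_{7} — sig = (2; 1,1)
  P = {3,6}:  v_{3} + v_{6} = v_{1} + v_{5} — sig = (2; 1,1)
  P = {3,8}:  v_{3} + v_{8} = v_{0} + v_{5} — sig = (2; 1,1)
  P = {2,8}:  v_{2} + v_{8} = v_{4} + v_{5} + v_{7} — sig = (2; 1,1,1)
  P = {6,9}:  v_{6} + v_{9} = v_{1} + v_{4} + v_{7} — sig = (2; 1,1,1)
  P = {8,9}:  v_{8} + v_{9} = v_{0} + v_{4} + v_{7} — sig = (2; 1,1,1)
  P = {2,6}:  v_{2} + v_{6} = 2·v_{1} + v_{5} — sig = (2; 1,2)
  P = {0,6}:  v_{0} + v_{6} = 2·v_{4} + v_{5} + 2·v_{7} — sig = (2; 1,2,2)
  P = {1,8}:  v_{1} + v_{8} = 2·v_{4} + v_{5} + 2·v_{7} — sig = (2; 1,2,2)
  P = {6,8}:  v_{6} + v_{8} = 3·v_{4} + 2·v_{5} + 3·v_{7} — sig = (2; 2,3,3)
  P = {3,4,7}:  v_{3} + v_{4} + v_{7} = 0 — sig = (3; —)
  P = {2,4,7}:  v_{2} + v_{4} + v_{7} = v_{1} — sig = (3; 1)
  P = {0,4,5,7}:  v_{0} + v_{4} + v_{5} + v_{7} = v_{8} — sig = (4; 1)
  P = {1,4,5,7}:  v_{1} + v_{4} + v_{5} + v_{7} = v_{6} — sig = (4; 1)

Signatures (|P|; sorted positive RHS coefficients), sorted:
[(2; —), (2; —), (2; 1), (2; 1,1), (2; 1,1), (2; 1,1), (2; 1,1,1), (2; 1,1,1), (2; 1,1,1), (2; 1,2), (2; 1,2,2), (2; 1,2,2), (2; 2,3,3), (3; —), (3; 1), (4; 1), (4; 1)]


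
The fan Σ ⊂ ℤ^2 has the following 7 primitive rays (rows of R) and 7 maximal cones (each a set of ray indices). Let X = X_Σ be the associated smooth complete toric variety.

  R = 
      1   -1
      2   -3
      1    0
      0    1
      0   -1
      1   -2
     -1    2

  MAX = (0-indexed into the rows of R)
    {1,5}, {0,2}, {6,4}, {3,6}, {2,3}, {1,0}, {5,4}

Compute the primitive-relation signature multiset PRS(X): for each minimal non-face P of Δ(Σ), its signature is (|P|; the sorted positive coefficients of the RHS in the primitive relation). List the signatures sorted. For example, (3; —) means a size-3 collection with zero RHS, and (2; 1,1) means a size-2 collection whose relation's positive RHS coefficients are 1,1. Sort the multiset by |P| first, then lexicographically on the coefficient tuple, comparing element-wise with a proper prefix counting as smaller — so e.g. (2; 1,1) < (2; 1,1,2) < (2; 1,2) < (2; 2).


14 minimal non-faces of Δ(Σ) (on 7 rays):

  P = {3,4}:  v_{3} + v_{4} = 0  →  sig = (2; —)
  P = {5,6}:  v_{5} + v_{6} = 0  →  sig = (2; —)
  P = {0,3}:  v_{0} + v_{3} = v_{2}  →  sig = (2; 1)
  P = {0,4}:  v_{0} + v_{4} = v_{5}  →  sig = (2; 1)
  P = {0,5}:  v_{0} + v_{5} = v_{1}  →  sig = (2; 1)
  P = {0,6}:  v_{0} + v_{6} = v_{3}  →  sig = (2; 1)
  P = {1,6}:  v_{1} + v_{6} = v_{0}  →  sig = (2; 1)
  P = {2,4}:  v_{2} + v_{4} = v_{0}  →  sig = (2; 1)
  P = {3,5}:  v_{3} + v_{5} = v_{0}  →  sig = (2; 1)
  P = {1,3}:  v_{1} + v_{3} = 2·v_{0}  →  sig = (2; 2)
  P = {1,4}:  v_{1} + v_{4} = 2·v_{5}  →  sig = (2; 2)
  P = {2,5}:  v_{2} + v_{5} = 2·v_{0}  →  sig = (2; 2)
  P = {2,6}:  v_{2} + v_{6} = 2·v_{3}  →  sig = (2; 2)
  P = {1,2}:  v_{1} + v_{2} = 3·v_{0}  →  sig = (2; 3)

Signatures (|P|; sorted positive RHS coefficients), sorted:
[(2; —), (2; —), (2; 1), (2; 1), (2; 1), (2; 1), (2; 1), (2; 1), (2; 1), (2; 2), (2; 2), (2; 2), (2; 2), (2; 3)]


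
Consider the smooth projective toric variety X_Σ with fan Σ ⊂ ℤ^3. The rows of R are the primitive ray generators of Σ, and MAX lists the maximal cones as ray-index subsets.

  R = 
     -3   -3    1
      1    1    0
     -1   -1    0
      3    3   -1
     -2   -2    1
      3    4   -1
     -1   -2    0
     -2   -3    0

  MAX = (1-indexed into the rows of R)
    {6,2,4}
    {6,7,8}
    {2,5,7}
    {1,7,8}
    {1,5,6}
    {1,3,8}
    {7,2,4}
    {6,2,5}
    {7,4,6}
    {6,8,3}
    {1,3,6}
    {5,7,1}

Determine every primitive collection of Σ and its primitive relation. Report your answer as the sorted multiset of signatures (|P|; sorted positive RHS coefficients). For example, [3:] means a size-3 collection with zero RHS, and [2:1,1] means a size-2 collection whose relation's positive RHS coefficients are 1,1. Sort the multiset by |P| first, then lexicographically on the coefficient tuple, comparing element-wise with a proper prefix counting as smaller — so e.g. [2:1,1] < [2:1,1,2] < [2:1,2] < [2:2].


14 minimal non-faces of Δ(Σ) (on 8 rays):

  P = {1,4}:  v_{1} + v_{4} = 0  ⟹  sig = [2:]
  P = {2,3}:  v_{2} + v_{3} = 0  ⟹  sig = [2:]
  P = {1,2}:  v_{1} + v_{2} = v_{5}  ⟹  sig = [2:1]
  P = {2,8}:  v_{2} + v_{8} = v_{7}  ⟹  sig = [2:1]
  P = {3,5}:  v_{3} + v_{5} = v_{1}  ⟹  sig = [2:1]
  P = {3,7}:  v_{3} + v_{7} = v_{8}  ⟹  sig = [2:1]
  P = {4,5}:  v_{4} + v_{5} = v_{2}  ⟹  sig = [2:1]
  P = {3,4}:  v_{3} + v_{4} = v_{6} + v_{7}  ⟹  sig = [2:1,1]
  P = {5,8}:  v_{5} + v_{8} = v_{1} + v_{7}  ⟹  sig = [2:1,1]
  P = {4,8}:  v_{4} + v_{8} = v_{6} + 2·v_{7}  ⟹  sig = [2:1,2]
  P = {5,6,7}:  v_{5} + v_{6} + v_{7} = 0  ⟹  sig = [3:]
  P = {1,6,7}:  v_{1} + v_{6} + v_{7} = v_{3}  ⟹  sig = [3:1]
  P = {2,6,7}:  v_{2} + v_{6} + v_{7} = v_{4}  ⟹  sig = [3:1]
  P = {1,6,8}:  v_{1} + v_{6} + v_{8} = 2·v_{3}  ⟹  sig = [3:2]

Sorted signature multiset PRS(X):
    [2:]
    [2:]
    [2:1]
    [2:1]
    [2:1]
    [2:1]
    [2:1]
    [2:1,1]
    [2:1,1]
    [2:1,2]
    [3:]
    [3:1]
    [3:1]
    [3:2]


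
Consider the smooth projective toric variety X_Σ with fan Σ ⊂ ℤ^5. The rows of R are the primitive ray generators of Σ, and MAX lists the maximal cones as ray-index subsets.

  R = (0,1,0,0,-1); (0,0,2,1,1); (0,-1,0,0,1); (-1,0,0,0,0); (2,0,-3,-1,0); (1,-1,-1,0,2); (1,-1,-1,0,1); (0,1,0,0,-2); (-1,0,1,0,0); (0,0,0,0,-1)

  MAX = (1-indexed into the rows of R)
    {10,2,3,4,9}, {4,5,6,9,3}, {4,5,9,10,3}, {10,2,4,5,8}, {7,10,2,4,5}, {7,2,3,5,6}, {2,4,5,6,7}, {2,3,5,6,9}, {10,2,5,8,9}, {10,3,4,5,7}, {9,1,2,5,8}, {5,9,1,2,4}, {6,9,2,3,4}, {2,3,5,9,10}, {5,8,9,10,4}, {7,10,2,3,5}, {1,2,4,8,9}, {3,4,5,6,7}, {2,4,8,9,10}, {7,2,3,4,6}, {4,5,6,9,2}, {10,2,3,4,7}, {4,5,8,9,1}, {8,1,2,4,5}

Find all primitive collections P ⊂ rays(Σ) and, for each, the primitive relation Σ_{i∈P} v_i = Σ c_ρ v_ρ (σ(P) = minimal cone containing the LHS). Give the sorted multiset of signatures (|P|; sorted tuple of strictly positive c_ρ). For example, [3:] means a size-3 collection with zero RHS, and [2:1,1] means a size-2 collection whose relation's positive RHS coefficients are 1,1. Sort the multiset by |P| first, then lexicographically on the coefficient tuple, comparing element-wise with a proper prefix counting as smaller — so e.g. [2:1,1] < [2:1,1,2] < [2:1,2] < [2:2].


12 collections generate NE(X_Σ); each relation:

  • {1,3}:  v_{1} + v_{3} = 0  →  sig = [2:]
  • {1,10}:  v_{1} + v_{10} = v_{8}  →  sig = [2:1]
  • {3,8}:  v_{3} + v_{8} = v_{10}  →  sig = [2:1]
  • {6,10}:  v_{6} + v_{10} = v_{7}  →  sig = [2:1]
  • {7,9}:  v_{7} + v_{9} = v_{3}  →  sig = [2:1]
  • {1,6}:  v_{1} + v_{6} = v_{2} + v_{4} + v_{5}  →  sig = [2:1,1,1]
  • {1,7}:  v_{1} + v_{7} = v_{2} + v_{4} + v_{5} + v_{10}  →  sig = [2:1,1,1,1]
  • {6,8}:  v_{6} + v_{8} = v_{2} + v_{4} + v_{5} + v_{10}  →  sig = [2:1,1,1,1]
  • {7,8}:  v_{7} + v_{8} = v_{2} + v_{4} + v_{5} + 2·v_{10}  →  sig = [2:1,1,1,2]
  • {2,3,4,5}:  v_{2} + v_{3} + v_{4} + v_{5} = v_{6}  →  sig = [4:1]
  • {2,4,5,9,10}:  v_{2} + v_{4} + v_{5} + v_{9} + v_{10} = 0  →  sig = [5:]
  • {2,4,5,8,9}:  v_{2} + v_{4} + v_{5} + v_{8} + v_{9} = v_{1}  →  sig = [5:1]

so the primitive-relation signature multiset is
[[2:], [2:1], [2:1], [2:1], [2:1], [2:1,1,1], [2:1,1,1,1], [2:1,1,1,1], [2:1,1,1,2], [4:1], [5:], [5:1]]


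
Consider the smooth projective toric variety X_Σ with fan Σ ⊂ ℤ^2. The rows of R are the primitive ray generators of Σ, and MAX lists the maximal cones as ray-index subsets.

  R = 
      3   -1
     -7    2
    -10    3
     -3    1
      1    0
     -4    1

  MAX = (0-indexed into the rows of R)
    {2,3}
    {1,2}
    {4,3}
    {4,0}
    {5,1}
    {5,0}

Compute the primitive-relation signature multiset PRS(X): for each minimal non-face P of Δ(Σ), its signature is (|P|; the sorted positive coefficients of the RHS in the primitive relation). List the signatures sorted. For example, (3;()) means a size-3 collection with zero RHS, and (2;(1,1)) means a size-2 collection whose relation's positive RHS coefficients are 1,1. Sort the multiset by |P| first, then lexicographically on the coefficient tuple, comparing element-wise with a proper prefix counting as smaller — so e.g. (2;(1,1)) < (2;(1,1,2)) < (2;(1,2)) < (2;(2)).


Σ has 9 primitive collections:

  • {0,3}:  v_{0} + v_{3} = 0 ; sig = (2;())
  • {0,1}:  v_{0} + v_{1} = v_{5} ; sig = (2;(1))
  • {0,2}:  v_{0} + v_{2} = v_{1} ; sig = (2;(1))
  • {1,3}:  v_{1} + v_{3} = v_{2} ; sig = (2;(1))
  • {3,5}:  v_{3} + v_{5} = v_{1} ; sig = (2;(1))
  • {4,5}:  v_{4} + v_{5} = v_{3} ; sig = (2;(1))
  • {1,4}:  v_{1} + v_{4} = 2·v_{3} ; sig = (2;(2))
  • {2,5}:  v_{2} + v_{5} = 2·v_{1} ; sig = (2;(2))
  • {2,4}:  v_{2} + v_{4} = 3·v_{3} ; sig = (2;(3))

Sorted signature multiset PRS(X):
[(2;()), (2;(1)), (2;(1)), (2;(1)), (2;(1)), (2;(1)), (2;(2)), (2;(2)), (2;(3))]


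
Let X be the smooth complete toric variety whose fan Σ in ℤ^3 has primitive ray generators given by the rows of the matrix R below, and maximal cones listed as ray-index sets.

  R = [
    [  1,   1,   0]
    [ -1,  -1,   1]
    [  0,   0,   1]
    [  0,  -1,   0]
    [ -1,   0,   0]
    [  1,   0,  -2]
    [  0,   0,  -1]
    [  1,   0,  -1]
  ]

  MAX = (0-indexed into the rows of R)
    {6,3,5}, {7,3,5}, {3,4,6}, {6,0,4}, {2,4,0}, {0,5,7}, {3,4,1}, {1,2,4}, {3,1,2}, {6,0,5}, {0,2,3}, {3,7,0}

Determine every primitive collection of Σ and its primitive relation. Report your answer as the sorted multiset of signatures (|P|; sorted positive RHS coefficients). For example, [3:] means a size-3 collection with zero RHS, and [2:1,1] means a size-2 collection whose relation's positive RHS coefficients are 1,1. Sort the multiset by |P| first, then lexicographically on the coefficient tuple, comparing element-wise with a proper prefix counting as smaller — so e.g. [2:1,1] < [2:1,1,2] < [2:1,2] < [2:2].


Σ has 14 primitive collections:

  • {2,6}:  v_{2} + v_{6} = 0  ⟹  sig = [2:]
  • {0,1}:  v_{0} + v_{1} = v_{2}  ⟹  sig = [2:1]
  • {1,7}:  v_{1} + v_{7} = v_{3}  ⟹  sig = [2:1]
  • {2,5}:  v_{2} + v_{5} = v_{7}  ⟹  sig = [2:1]
  • {4,7}:  v_{4} + v_{7} = v_{6}  ⟹  sig = [2:1]
  • {6,7}:  v_{6} + v_{7} = v_{5}  ⟹  sig = [2:1]
  • {1,5}:  v_{1} + v_{5} = v_{3} + v_{6}  ⟹  sig = [2:1,1]
  • {1,6}:  v_{1} + v_{6} = v_{3} + v_{4}  ⟹  sig = [2:1,1]
  • {2,7}:  v_{2} + v_{7} = v_{0} + v_{3}  ⟹  sig = [2:1,1]
  • {4,5}:  v_{4} + v_{5} = 2·v_{6}  ⟹  sig = [2:2]
  • {0,3,4}:  v_{0} + v_{3} + v_{4} = 0  ⟹  sig = [3:]
  • {0,3,6}:  v_{0} + v_{3} + v_{6} = v_{7}  ⟹  sig = [3:1]
  • {2,3,4}:  v_{2} + v_{3} + v_{4} = v_{1}  ⟹  sig = [3:1]
  • {0,3,5}:  v_{0} + v_{3} + v_{5} = 2·v_{7}  ⟹  sig = [3:2]

Hence PRS(X_Σ) =
    [2:]
    [2:1]
    [2:1]
    [2:1]
    [2:1]
    [2:1]
    [2:1,1]
    [2:1,1]
    [2:1,1]
    [2:2]
    [3:]
    [3:1]
    [3:1]
    [3:2]


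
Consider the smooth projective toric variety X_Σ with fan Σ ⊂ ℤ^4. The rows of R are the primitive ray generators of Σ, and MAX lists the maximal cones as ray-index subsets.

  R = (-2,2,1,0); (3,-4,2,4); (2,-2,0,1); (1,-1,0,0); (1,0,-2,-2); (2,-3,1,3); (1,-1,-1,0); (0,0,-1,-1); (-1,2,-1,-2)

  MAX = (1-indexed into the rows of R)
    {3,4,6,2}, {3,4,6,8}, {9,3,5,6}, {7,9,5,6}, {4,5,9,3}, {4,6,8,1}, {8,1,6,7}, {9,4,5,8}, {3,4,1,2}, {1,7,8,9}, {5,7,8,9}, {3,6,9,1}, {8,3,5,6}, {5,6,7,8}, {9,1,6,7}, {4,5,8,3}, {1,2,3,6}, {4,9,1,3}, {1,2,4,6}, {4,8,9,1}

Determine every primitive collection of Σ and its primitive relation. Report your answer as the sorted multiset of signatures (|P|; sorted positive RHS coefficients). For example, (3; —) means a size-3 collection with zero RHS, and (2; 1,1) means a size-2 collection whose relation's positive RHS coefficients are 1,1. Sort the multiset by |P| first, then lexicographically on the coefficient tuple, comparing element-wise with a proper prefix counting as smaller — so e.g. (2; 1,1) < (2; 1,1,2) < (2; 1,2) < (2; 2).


The 13 primitive collections of Σ (r=9, n=4):

  P={1,5}:  v_{1} + v_{5} = v_{9}  ⇒ sig = (2; 1)
  P={2,7}:  v_{2} + v_{7} = v_{3} + v_{6}  ⇒ sig = (2; 1,1)
  P={2,8}:  v_{2} + v_{8} = v_{4} + v_{6}  ⇒ sig = (2; 1,1)
  P={3,7}:  v_{3} + v_{7} = v_{5} + v_{6}  ⇒ sig = (2; 1,1)
  P={4,7}:  v_{4} + v_{7} = v_{3} + v_{8}  ⇒ sig = (2; 1,1)
  P={2,9}:  v_{2} + v_{9} = v_{1} + 2·v_{3}  ⇒ sig = (2; 1,2)
  P={2,5}:  v_{2} + v_{5} = 2·v_{3}  ⇒ sig = (2; 2)
  P={1,3,8}:  v_{1} + v_{3} + v_{8} = 0  ⇒ sig = (3; —)
  P={3,8,9}:  v_{3} + v_{8} + v_{9} = v_{5}  ⇒ sig = (3; 1)
  P={4,6,9}:  v_{4} + v_{6} + v_{9} = v_{3}  ⇒ sig = (3; 1)
  P={6,8,9}:  v_{6} + v_{8} + v_{9} = v_{7}  ⇒ sig = (3; 1)
  P={4,5,6}:  v_{4} + v_{5} + v_{6} = 2·v_{3} + v_{8}  ⇒ sig = (3; 1,2)
  P={1,3,4,6}:  v_{1} + v_{3} + v_{4} + v_{6} = v_{2}  ⇒ sig = (4; 1)

Signatures (|P|; sorted positive RHS coefficients), sorted:
    |P|=2: 7 collections, coeffs (1), (1,1), (1,1), (1,1), (1,1), (1,2), (2)
    |P|=3: 5 collections, coeffs (), (1), (1), (1), (1,2)
    |P|=4: 1 collection, coeffs (1)


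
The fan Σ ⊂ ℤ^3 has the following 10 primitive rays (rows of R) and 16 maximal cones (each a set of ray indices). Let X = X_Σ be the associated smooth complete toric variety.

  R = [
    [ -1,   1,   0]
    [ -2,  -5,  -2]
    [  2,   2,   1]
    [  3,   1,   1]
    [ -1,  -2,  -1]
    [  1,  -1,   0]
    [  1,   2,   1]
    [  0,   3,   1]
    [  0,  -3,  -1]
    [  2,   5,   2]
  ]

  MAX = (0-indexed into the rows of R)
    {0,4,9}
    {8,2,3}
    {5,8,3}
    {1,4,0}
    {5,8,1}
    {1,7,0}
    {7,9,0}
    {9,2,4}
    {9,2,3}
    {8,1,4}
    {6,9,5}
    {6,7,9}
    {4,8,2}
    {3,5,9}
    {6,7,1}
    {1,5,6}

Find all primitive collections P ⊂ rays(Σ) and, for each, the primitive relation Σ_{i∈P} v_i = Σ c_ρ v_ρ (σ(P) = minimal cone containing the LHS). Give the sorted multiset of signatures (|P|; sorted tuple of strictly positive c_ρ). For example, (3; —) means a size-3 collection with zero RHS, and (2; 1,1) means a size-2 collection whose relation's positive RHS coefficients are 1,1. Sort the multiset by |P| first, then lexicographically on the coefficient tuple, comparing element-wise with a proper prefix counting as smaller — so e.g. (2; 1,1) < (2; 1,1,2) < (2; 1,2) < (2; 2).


21 collections generate NE(X_Σ); each relation:

  {0,5}:  v_{0} + v_{5} = 0 — sig = (2; —)
  {1,9}:  v_{1} + v_{9} = 0 — sig = (2; —)
  {4,6}:  v_{4} + v_{6} = 0 — sig = (2; —)
  {7,8}:  v_{7} + v_{8} = 0 — sig = (2; —)
  {0,3}:  v_{0} + v_{3} = v_{2} — sig = (2; 1)
  {0,6}:  v_{0} + v_{6} = v_{7} — sig = (2; 1)
  {0,8}:  v_{0} + v_{8} = v_{4} — sig = (2; 1)
  {1,2}:  v_{1} + v_{2} = v_{8} — sig = (2; 1)
  {2,5}:  v_{2} + v_{5} = v_{3} — sig = (2; 1)
  {2,7}:  v_{2} + v_{7} = v_{9} — sig = (2; 1)
  {4,5}:  v_{4} + v_{5} = v_{8} — sig = (2; 1)
  {4,7}:  v_{4} + v_{7} = v_{0} — sig = (2; 1)
  {5,7}:  v_{5} + v_{7} = v_{6} — sig = (2; 1)
  {6,8}:  v_{6} + v_{8} = v_{5} — sig = (2; 1)
  {8,9}:  v_{8} + v_{9} = v_{2} — sig = (2; 1)
  {0,2}:  v_{0} + v_{2} = v_{4} + v_{9} — sig = (2; 1,1)
  {1,3}:  v_{1} + v_{3} = v_{5} + v_{8} — sig = (2; 1,1)
  {2,6}:  v_{2} + v_{6} = v_{5} + v_{9} — sig = (2; 1,1)
  {3,4}:  v_{3} + v_{4} = v_{2} + v_{8} — sig = (2; 1,1)
  {3,7}:  v_{3} + v_{7} = v_{5} + v_{9} — sig = (2; 1,1)
  {3,6}:  v_{3} + v_{6} = 2·v_{5} + v_{9} — sig = (2; 1,2)

Sorted signature multiset PRS(X):
    (2; —)
    (2; —)
    (2; —)
    (2; —)
    (2; 1)
    (2; 1)
    (2; 1)
    (2; 1)
    (2; 1)
    (2; 1)
    (2; 1)
    (2; 1)
    (2; 1)
    (2; 1)
    (2; 1)
    (2; 1,1)
    (2; 1,1)
    (2; 1,1)
    (2; 1,1)
    (2; 1,1)
    (2; 1,2)


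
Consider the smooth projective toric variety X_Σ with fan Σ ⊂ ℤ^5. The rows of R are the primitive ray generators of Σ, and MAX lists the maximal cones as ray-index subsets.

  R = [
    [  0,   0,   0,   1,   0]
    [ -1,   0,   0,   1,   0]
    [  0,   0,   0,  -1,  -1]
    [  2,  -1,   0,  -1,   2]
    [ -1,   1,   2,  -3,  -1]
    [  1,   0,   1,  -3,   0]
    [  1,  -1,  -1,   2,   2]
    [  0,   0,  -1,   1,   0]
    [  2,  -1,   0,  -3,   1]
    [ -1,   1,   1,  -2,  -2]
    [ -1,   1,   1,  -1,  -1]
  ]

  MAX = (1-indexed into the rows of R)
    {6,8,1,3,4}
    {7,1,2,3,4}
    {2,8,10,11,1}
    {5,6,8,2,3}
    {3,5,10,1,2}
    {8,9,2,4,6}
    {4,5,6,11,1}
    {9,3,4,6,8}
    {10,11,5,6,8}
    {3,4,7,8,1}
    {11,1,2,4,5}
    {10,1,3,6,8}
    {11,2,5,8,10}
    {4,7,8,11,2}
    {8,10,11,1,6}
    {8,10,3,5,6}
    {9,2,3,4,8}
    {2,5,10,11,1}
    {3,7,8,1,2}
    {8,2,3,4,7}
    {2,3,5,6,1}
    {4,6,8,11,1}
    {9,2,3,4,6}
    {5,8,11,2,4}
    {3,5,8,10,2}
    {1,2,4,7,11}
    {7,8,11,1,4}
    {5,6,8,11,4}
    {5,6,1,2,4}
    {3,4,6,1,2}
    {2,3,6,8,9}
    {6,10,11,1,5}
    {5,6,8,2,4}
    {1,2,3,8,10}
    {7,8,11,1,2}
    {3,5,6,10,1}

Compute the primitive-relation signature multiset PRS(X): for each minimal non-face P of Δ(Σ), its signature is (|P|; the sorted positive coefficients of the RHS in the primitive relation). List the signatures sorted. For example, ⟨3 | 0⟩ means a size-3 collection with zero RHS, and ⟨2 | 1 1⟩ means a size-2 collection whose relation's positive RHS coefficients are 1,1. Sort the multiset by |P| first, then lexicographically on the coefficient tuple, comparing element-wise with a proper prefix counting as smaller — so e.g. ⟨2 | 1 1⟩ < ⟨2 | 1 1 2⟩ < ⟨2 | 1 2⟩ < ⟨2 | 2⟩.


17 minimal non-faces of Δ(Σ) (on 11 rays):

  {7,10}:  v_{7} + v_{10} = 0  ⇒ sig = ⟨2 | 0⟩
  {3,11}:  v_{3} + v_{11} = v_{10}  ⇒ sig = ⟨2 | 1⟩
  {4,10}:  v_{4} + v_{10} = v_{6}  ⇒ sig = ⟨2 | 1⟩
  {6,7}:  v_{6} + v_{7} = v_{4}  ⇒ sig = ⟨2 | 1⟩
  {1,9}:  v_{1} + v_{9} = v_{3} + v_{4}  ⇒ sig = ⟨2 | 1 1⟩
  {5,7}:  v_{5} + v_{7} = v_{2} + v_{4} + v_{11}  ⇒ sig = ⟨2 | 1 1 1⟩
  {7,9}:  v_{7} + v_{9} = v_{2} + v_{3} + 2·v_{4} + v_{8}  ⇒ sig = ⟨2 | 1 1 1 2⟩
  {9,10}:  v_{9} + v_{10} = v_{2} + v_{3} + 2·v_{6} + v_{8}  ⇒ sig = ⟨2 | 1 1 1 2⟩
  {9,11}:  v_{9} + v_{11} = v_{2} + 2·v_{6} + v_{8}  ⇒ sig = ⟨2 | 1 1 2⟩
  {5,9}:  v_{5} + v_{9} = 2·v_{2} + 3·v_{6} + v_{8}  ⇒ sig = ⟨2 | 1 2 3⟩
  {1,5,8}:  v_{1} + v_{5} + v_{8} = v_{11}  ⇒ sig = ⟨3 | 1⟩
  {2,6,11}:  v_{2} + v_{6} + v_{11} = v_{5}  ⇒ sig = ⟨3 | 1⟩
  {2,6,10}:  v_{2} + v_{6} + v_{10} = v_{3} + v_{5}  ⇒ sig = ⟨3 | 1 1⟩
  {3,4,5}:  v_{3} + v_{4} + v_{5} = v_{2} + 2·v_{6}  ⇒ sig = ⟨3 | 1 2⟩
  {1,2,6,8}:  v_{1} + v_{2} + v_{6} + v_{8} = 0  ⇒ sig = ⟨4 | 0⟩
  {1,2,4,8}:  v_{1} + v_{2} + v_{4} + v_{8} = v_{7}  ⇒ sig = ⟨4 | 1⟩
  {2,3,4,6,8}:  v_{2} + v_{3} + v_{4} + v_{6} + v_{8} = v_{9}  ⇒ sig = ⟨5 | 1⟩

Sorted signature multiset PRS(X):
    |P|=2: 10 collections, coeffs (), (1), (1), (1), (1,1), (1,1,1), (1,1,1,2), (1,1,1,2), (1,1,2), (1,2,3)
    |P|=3: 4 collections, coeffs (1), (1), (1,1), (1,2)
    |P|=4: 2 collections, coeffs (), (1)
    |P|=5: 1 collection, coeffs (1)


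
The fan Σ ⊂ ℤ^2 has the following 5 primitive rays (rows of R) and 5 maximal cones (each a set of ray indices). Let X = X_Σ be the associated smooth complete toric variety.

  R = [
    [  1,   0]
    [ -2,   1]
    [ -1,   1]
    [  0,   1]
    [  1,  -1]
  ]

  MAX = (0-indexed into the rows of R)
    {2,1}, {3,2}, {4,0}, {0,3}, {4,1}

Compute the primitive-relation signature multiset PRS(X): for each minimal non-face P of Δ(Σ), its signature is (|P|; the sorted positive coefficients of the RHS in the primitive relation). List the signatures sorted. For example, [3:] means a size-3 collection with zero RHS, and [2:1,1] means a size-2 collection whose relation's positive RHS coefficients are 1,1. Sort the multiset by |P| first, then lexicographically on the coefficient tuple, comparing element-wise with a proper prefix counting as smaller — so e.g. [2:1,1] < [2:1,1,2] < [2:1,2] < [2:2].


5 minimal non-faces of Δ(Σ) (on 5 rays):

  P={2,4}:  v_{2} + v_{4} = 0 ; sig = [2:]
  P={0,1}:  v_{0} + v_{1} = v_{2} ; sig = [2:1]
  P={0,2}:  v_{0} + v_{2} = v_{3} ; sig = [2:1]
  P={3,4}:  v_{3} + v_{4} = v_{0} ; sig = [2:1]
  P={1,3}:  v_{1} + v_{3} = 2·v_{2} ; sig = [2:2]

Signatures (|P|; sorted positive RHS coefficients), sorted:
{ [2:],  [2:1] ×3,  [2:2] }


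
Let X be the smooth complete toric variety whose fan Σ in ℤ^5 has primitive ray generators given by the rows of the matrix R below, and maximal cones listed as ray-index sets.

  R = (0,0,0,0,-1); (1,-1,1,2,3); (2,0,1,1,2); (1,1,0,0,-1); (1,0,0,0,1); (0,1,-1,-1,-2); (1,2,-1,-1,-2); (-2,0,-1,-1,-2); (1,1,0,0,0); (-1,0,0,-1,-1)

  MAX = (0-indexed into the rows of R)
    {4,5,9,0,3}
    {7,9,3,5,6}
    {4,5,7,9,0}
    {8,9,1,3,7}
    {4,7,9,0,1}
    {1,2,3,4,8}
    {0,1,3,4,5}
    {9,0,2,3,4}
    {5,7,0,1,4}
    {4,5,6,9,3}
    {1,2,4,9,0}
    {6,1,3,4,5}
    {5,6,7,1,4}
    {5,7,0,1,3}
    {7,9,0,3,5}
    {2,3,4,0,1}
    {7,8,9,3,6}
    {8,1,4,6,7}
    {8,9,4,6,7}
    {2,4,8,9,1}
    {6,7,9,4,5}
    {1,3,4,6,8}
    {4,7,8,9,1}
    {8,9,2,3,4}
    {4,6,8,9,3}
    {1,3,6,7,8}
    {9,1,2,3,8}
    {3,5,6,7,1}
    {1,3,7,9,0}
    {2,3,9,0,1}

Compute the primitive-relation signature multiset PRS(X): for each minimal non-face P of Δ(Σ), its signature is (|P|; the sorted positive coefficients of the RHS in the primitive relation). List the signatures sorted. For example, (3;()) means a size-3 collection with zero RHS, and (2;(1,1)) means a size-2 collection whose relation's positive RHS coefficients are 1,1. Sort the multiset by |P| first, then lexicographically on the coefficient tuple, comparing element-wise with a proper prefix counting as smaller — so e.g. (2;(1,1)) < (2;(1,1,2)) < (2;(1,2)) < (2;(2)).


The 10 primitive collections of Σ (r=10, n=5):

  {2,7}:  v_{2} + v_{7} = 0  →  sig = (2;())
  {0,8}:  v_{0} + v_{8} = v_{3}  →  sig = (2;(1))
  {5,8}:  v_{5} + v_{8} = v_{6}  →  sig = (2;(1))
  {0,6}:  v_{0} + v_{6} = v_{3} + v_{5}  →  sig = (2;(1,1))
  {2,5}:  v_{2} + v_{5} = v_{3} + v_{4}  →  sig = (2;(1,1))
  {2,6}:  v_{2} + v_{6} = v_{3} + v_{4} + v_{8}  →  sig = (2;(1,1,1))
  {1,5,9}:  v_{1} + v_{5} + v_{9} = 0  →  sig = (3;())
  {1,6,9}:  v_{1} + v_{6} + v_{9} = v_{8}  →  sig = (3;(1))
  {3,4,7}:  v_{3} + v_{4} + v_{7} = v_{5}  →  sig = (3;(1))
  {1,3,4,9}:  v_{1} + v_{3} + v_{4} + v_{9} = v_{2}  →  sig = (4;(1))

so the primitive-relation signature multiset is
[(2;()), (2;(1)), (2;(1)), (2;(1,1)), (2;(1,1)), (2;(1,1,1)), (3;()), (3;(1)), (3;(1)), (4;(1))]


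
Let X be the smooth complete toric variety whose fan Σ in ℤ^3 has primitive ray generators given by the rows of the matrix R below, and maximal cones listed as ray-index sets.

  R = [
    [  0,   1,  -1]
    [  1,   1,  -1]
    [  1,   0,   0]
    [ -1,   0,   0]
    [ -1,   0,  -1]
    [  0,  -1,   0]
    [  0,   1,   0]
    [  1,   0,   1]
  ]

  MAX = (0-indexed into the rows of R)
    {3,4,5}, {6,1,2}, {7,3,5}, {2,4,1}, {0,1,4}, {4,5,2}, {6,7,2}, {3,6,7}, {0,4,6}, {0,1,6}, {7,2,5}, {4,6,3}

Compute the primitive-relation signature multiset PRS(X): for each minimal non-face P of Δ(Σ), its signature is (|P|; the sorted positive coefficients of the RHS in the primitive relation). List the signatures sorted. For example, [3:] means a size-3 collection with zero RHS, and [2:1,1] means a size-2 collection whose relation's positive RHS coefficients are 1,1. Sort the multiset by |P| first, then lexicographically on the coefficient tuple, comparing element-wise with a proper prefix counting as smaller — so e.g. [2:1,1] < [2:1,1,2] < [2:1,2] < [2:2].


Σ has 12 primitive collections:

  {2,3}:  v_{2} + v_{3} = 0 — sig = [2:]
  {4,7}:  v_{4} + v_{7} = 0 — sig = [2:]
  {5,6}:  v_{5} + v_{6} = 0 — sig = [2:]
  {0,2}:  v_{0} + v_{2} = v_{1} — sig = [2:1]
  {1,3}:  v_{1} + v_{3} = v_{0} — sig = [2:1]
  {0,3}:  v_{0} + v_{3} = v_{4} + v_{6} — sig = [2:1,1]
  {0,5}:  v_{0} + v_{5} = v_{2} + v_{4} — sig = [2:1,1]
  {0,7}:  v_{0} + v_{7} = v_{2} + v_{6} — sig = [2:1,1]
  {1,5}:  v_{1} + v_{5} = 2·v_{2} + v_{4} — sig = [2:1,2]
  {1,7}:  v_{1} + v_{7} = 2·v_{2} + v_{6} — sig = [2:1,2]
  {2,4,6}:  v_{2} + v_{4} + v_{6} = v_{0} — sig = [3:1]
  {1,4,6}:  v_{1} + v_{4} + v_{6} = 2·v_{0} — sig = [3:2]

so the primitive-relation signature multiset is
    [2:]
    [2:]
    [2:]
    [2:1]
    [2:1]
    [2:1,1]
    [2:1,1]
    [2:1,1]
    [2:1,2]
    [2:1,2]
    [3:1]
    [3:2]


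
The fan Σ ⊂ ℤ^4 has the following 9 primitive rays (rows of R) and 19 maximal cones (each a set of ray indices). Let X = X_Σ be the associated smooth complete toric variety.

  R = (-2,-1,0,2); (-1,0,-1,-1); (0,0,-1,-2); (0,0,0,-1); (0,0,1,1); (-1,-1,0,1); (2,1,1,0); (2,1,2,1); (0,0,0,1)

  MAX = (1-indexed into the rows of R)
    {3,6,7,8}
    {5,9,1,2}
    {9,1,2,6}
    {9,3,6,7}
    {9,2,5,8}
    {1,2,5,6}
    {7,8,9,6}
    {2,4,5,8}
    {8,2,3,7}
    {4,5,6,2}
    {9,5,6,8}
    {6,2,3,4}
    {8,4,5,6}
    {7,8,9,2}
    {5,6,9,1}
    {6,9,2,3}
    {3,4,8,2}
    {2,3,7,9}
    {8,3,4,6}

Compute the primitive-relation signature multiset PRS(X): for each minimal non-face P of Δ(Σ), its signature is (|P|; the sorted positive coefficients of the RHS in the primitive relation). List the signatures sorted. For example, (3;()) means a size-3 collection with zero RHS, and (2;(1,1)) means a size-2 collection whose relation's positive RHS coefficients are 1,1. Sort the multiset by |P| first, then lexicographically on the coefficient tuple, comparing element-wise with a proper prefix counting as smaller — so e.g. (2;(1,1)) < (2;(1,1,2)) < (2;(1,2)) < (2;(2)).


Primitive collections (12):

  • {4,9}:  v_{4} + v_{9} = 0  ⟹  sig = (2;())
  • {3,5}:  v_{3} + v_{5} = v_{4}  ⟹  sig = (2;(1))
  • {5,7}:  v_{5} + v_{7} = v_{8}  ⟹  sig = (2;(1))
  • {1,3}:  v_{1} + v_{3} = v_{2} + v_{6}  ⟹  sig = (2;(1,1))
  • {1,7}:  v_{1} + v_{7} = v_{5} + v_{9}  ⟹  sig = (2;(1,1))
  • {4,7}:  v_{4} + v_{7} = v_{3} + v_{8}  ⟹  sig = (2;(1,1))
  • {1,4}:  v_{1} + v_{4} = v_{2} + v_{5} + v_{6}  ⟹  sig = (2;(1,1,1))
  • {1,8}:  v_{1} + v_{8} = 2·v_{5} + v_{9}  ⟹  sig = (2;(1,2))
  • {2,6,7}:  v_{2} + v_{6} + v_{7} = 0  ⟹  sig = (3;())
  • {2,6,8}:  v_{2} + v_{6} + v_{8} = v_{5}  ⟹  sig = (3;(1))
  • {3,8,9}:  v_{3} + v_{8} + v_{9} = v_{7}  ⟹  sig = (3;(1))
  • {2,5,6,9}:  v_{2} + v_{5} + v_{6} + v_{9} = v_{1}  ⟹  sig = (4;(1))

so the primitive-relation signature multiset is
    |P|=2: 8 collections, coeffs (), (1), (1), (1,1), (1,1), (1,1), (1,1,1), (1,2)
    |P|=3: 3 collections, coeffs (), (1), (1)
    |P|=4: 1 collection, coeffs (1)


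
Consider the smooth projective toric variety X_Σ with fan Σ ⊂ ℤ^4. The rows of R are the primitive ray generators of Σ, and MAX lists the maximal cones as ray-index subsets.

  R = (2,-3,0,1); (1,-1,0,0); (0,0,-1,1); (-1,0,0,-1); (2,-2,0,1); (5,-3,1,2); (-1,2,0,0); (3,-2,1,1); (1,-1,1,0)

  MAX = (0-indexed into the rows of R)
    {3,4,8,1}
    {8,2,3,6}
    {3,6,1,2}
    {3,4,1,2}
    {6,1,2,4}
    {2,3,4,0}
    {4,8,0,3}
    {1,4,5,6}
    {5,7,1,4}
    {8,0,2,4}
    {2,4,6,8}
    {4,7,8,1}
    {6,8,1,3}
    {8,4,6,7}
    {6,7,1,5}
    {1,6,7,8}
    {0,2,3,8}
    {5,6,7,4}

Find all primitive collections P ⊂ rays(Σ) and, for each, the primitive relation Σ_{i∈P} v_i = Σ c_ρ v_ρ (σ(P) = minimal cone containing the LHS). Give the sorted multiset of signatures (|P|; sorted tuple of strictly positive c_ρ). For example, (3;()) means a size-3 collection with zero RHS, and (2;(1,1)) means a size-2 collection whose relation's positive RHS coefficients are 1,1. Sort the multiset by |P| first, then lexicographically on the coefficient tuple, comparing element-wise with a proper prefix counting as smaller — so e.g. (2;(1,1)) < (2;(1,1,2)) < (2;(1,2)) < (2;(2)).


Δ(Σ) — 9 vertices, 14 min non-faces:

  • {0,6}:  v_{0} + v_{6} = v_{2} + v_{8}  ⇒ sig = (2;(1,1))
  • {3,5}:  v_{3} + v_{5} = v_{1} + v_{7}  ⇒ sig = (2;(1,1))
  • {3,7}:  v_{3} + v_{7} = v_{1} + v_{8}  ⇒ sig = (2;(1,1))
  • {0,1}:  v_{0} + v_{1} = v_{3} + 2·v_{4}  ⇒ sig = (2;(1,2))
  • {0,5}:  v_{0} + v_{5} = 2·v_{4} + v_{7}  ⇒ sig = (2;(1,2))
  • {0,7}:  v_{0} + v_{7} = 2·v_{4} + v_{8}  ⇒ sig = (2;(1,2))
  • {2,7}:  v_{2} + v_{7} = 2·v_{4} + v_{6}  ⇒ sig = (2;(1,2))
  • {2,5}:  v_{2} + v_{5} = v_{1} + 3·v_{4} + 2·v_{6}  ⇒ sig = (2;(1,2,3))
  • {5,8}:  v_{5} + v_{8} = 2·v_{7}  ⇒ sig = (2;(2))
  • {3,4,6}:  v_{3} + v_{4} + v_{6} = 0  ⇒ sig = (3;())
  • {1,2,8}:  v_{1} + v_{2} + v_{8} = v_{4}  ⇒ sig = (3;(1))
  • {1,4,6,7}:  v_{1} + v_{4} + v_{6} + v_{7} = v_{5}  ⇒ sig = (4;(1))
  • {1,4,6,8}:  v_{1} + v_{4} + v_{6} + v_{8} = v_{7}  ⇒ sig = (4;(1))
  • {2,3,4,8}:  v_{2} + v_{3} + v_{4} + v_{8} = v_{0}  ⇒ sig = (4;(1))

Signatures (|P|; sorted positive RHS coefficients), sorted:
{ (2;(1,1)) ×3,  (2;(1,2)) ×4,  (2;(1,2,3)),  (2;(2)),  (3;()),  (3;(1)),  (4;(1)) ×3 }


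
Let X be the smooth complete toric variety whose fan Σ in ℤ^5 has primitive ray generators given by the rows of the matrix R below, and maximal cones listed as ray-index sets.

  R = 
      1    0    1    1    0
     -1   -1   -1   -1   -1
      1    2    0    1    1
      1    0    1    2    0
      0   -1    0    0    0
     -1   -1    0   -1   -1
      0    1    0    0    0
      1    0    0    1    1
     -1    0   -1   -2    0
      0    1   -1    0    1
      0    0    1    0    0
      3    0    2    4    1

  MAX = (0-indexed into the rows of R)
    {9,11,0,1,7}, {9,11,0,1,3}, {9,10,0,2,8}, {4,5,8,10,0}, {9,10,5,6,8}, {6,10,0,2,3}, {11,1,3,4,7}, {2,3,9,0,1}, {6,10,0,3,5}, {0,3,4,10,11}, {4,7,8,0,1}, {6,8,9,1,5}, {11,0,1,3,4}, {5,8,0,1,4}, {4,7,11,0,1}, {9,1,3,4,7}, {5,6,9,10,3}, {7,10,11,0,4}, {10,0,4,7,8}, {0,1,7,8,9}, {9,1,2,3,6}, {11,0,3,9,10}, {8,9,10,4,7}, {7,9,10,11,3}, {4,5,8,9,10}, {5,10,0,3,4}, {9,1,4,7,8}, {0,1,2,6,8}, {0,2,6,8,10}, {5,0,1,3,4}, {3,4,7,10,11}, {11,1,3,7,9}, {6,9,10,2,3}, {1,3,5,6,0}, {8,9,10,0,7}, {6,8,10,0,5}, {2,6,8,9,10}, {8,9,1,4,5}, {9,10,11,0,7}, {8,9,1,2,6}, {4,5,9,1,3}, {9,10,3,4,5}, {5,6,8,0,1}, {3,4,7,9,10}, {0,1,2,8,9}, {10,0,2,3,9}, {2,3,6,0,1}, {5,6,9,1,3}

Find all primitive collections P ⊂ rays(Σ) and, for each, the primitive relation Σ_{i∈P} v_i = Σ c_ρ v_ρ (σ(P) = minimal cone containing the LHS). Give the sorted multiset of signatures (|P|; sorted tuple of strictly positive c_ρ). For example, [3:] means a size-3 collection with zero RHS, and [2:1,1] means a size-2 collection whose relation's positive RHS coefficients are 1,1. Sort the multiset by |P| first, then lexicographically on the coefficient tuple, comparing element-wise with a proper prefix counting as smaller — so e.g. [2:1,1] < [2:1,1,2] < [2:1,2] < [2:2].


The 17 primitive collections of Σ (r=12, n=5):

  • {3,8}:  v_{3} + v_{8} = 0  so sig = [2:]
  • {4,6}:  v_{4} + v_{6} = 0  so sig = [2:]
  • {1,10}:  v_{1} + v_{10} = v_{5}  so sig = [2:1]
  • {2,5}:  v_{2} + v_{5} = v_{6}  so sig = [2:1]
  • {5,7}:  v_{5} + v_{7} = v_{4}  so sig = [2:1]
  • {2,4}:  v_{2} + v_{4} = v_{0} + v_{9}  so sig = [2:1,1]
  • {6,7}:  v_{6} + v_{7} = v_{0} + v_{9}  so sig = [2:1,1]
  • {8,11}:  v_{8} + v_{11} = v_{0} + v_{7}  so sig = [2:1,1]
  • {5,11}:  v_{5} + v_{11} = v_{0} + v_{3} + v_{4}  so sig = [2:1,1,1]
  • {6,11}:  v_{6} + v_{11} = 2·v_{0} + v_{3} + v_{9}  so sig = [2:1,1,2]
  • {2,11}:  v_{2} + v_{11} = 3·v_{0} + v_{3} + 2·v_{9}  so sig = [2:1,2,3]
  • {2,7}:  v_{2} + v_{7} = 2·v_{0} + 2·v_{9}  so sig = [2:2,2]
  • {0,5,9}:  v_{0} + v_{5} + v_{9} = 0  so sig = [3:]
  • {0,3,7}:  v_{0} + v_{3} + v_{7} = v_{11}  so sig = [3:1]
  • {0,4,9}:  v_{0} + v_{4} + v_{9} = v_{7}  so sig = [3:1]
  • {0,6,9}:  v_{0} + v_{6} + v_{9} = v_{2}  so sig = [3:1]
  • {4,9,11}:  v_{4} + v_{9} + v_{11} = v_{3} + 2·v_{7}  so sig = [3:1,2]

Hence PRS(X_Σ) =
    |P|=2: 12 collections, coeffs (), (), (1), (1), (1), (1,1), (1,1), (1,1), (1,1,1), (1,1,2), (1,2,3), (2,2)
    |P|=3: 5 collections, coeffs (), (1), (1), (1), (1,2)


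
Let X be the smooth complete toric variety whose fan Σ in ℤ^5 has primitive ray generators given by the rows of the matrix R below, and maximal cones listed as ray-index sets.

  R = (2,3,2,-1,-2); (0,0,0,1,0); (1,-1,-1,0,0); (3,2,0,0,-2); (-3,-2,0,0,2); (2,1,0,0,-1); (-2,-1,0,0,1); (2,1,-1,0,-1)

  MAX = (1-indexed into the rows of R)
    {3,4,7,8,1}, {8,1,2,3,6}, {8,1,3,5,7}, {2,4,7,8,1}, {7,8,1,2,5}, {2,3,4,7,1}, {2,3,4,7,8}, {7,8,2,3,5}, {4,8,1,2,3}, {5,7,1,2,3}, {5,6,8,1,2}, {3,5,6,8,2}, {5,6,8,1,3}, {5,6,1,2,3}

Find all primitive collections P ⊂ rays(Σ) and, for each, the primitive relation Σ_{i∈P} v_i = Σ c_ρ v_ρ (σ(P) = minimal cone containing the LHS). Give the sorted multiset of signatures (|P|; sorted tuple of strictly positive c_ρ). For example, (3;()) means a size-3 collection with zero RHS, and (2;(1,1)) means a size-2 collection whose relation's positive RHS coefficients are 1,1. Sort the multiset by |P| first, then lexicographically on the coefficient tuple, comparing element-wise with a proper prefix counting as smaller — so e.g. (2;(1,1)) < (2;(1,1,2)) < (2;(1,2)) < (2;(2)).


|primitive collections| = 5. Relations:

  P={4,5}:  v_{4} + v_{5} = 0  ⟹  sig = (2;())
  P={6,7}:  v_{6} + v_{7} = 0  ⟹  sig = (2;())
  P={4,6}:  v_{4} + v_{6} = v_{1} + v_{2} + v_{3} + v_{8}  ⟹  sig = (2;(1,1,1,1))
  P={1,2,3,5,8}:  v_{1} + v_{2} + v_{3} + v_{5} + v_{8} = v_{6}  ⟹  sig = (5;(1))
  P={1,2,3,7,8}:  v_{1} + v_{2} + v_{3} + v_{7} + v_{8} = v_{4}  ⟹  sig = (5;(1))

Signatures (|P|; sorted positive RHS coefficients), sorted:
    (2;())
    (2;())
    (2;(1,1,1,1))
    (5;(1))
    (5;(1))


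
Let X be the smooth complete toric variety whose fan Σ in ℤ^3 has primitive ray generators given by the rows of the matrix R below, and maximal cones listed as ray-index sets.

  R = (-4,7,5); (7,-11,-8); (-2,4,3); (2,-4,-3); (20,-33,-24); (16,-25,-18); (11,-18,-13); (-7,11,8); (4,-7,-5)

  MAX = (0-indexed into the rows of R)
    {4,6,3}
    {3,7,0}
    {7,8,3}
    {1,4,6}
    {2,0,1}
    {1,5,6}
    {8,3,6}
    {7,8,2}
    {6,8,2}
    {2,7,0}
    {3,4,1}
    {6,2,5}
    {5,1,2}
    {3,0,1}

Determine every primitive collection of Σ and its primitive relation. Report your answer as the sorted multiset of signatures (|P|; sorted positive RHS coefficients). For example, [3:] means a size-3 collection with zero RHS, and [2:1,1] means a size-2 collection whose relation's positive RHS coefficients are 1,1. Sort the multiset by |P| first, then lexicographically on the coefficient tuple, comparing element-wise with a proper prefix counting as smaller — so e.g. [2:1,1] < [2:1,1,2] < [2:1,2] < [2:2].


Minimal non-faces — 17 found among 9 rays, 14 max cones:

  • {0,8}:  v_{0} + v_{8} = 0  so sig = [2:]
  • {1,7}:  v_{1} + v_{7} = 0  so sig = [2:]
  • {2,3}:  v_{2} + v_{3} = 0  so sig = [2:]
  • {0,6}:  v_{0} + v_{6} = v_{1}  so sig = [2:1]
  • {1,8}:  v_{1} + v_{8} = v_{6}  so sig = [2:1]
  • {6,7}:  v_{6} + v_{7} = v_{8}  so sig = [2:1]
  • {2,4}:  v_{2} + v_{4} = v_{1} + v_{6}  so sig = [2:1,1]
  • {3,5}:  v_{3} + v_{5} = v_{1} + v_{6}  so sig = [2:1,1]
  • {4,7}:  v_{4} + v_{7} = v_{3} + v_{6}  so sig = [2:1,1]
  • {5,7}:  v_{5} + v_{7} = v_{2} + v_{6}  so sig = [2:1,1]
  • {0,4}:  v_{0} + v_{4} = 2·v_{1} + v_{3}  so sig = [2:1,2]
  • {0,5}:  v_{0} + v_{5} = 2·v_{1} + v_{2}  so sig = [2:1,2]
  • {4,8}:  v_{4} + v_{8} = v_{3} + 2·v_{6}  so sig = [2:1,2]
  • {5,8}:  v_{5} + v_{8} = v_{2} + 2·v_{6}  so sig = [2:1,2]
  • {4,5}:  v_{4} + v_{5} = 2·v_{1} + 2·v_{6}  so sig = [2:2,2]
  • {1,2,6}:  v_{1} + v_{2} + v_{6} = v_{5}  so sig = [3:1]
  • {1,3,6}:  v_{1} + v_{3} + v_{6} = v_{4}  so sig = [3:1]

Signatures (|P|; sorted positive RHS coefficients), sorted:
    [2:]
    [2:]
    [2:]
    [2:1]
    [2:1]
    [2:1]
    [2:1,1]
    [2:1,1]
    [2:1,1]
    [2:1,1]
    [2:1,2]
    [2:1,2]
    [2:1,2]
    [2:1,2]
    [2:2,2]
    [3:1]
    [3:1]
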